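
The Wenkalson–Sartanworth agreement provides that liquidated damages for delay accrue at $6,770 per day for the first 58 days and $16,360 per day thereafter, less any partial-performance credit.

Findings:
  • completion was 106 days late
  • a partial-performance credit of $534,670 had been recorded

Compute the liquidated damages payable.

First 58 days: 58 × $6,770 = $392,660
Remaining days: (106 − 58) × $16,360 = $785,280
Accrued per-day damages: $392,660 + $785,280 = $1,177,940
Less partial-performance credit: $1,177,940 − $534,670 = $643,270

$643,270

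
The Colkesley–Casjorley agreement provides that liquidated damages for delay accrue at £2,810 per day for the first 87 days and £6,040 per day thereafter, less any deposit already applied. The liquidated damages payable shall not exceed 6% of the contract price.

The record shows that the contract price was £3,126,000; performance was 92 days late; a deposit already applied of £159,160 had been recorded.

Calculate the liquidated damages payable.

First 87 days: 87 × £2,810 = £244,470
Remaining days: (92 − 87) × £6,040 = £30,200
Accrued per-day damages: £244,470 + £30,200 = £274,670
Less deposit already applied: £274,670 − £159,160 = £115,510
Cap: 6% of £3,126,000 = £187,560
Cap at £187,560: £115,510 is within the cap, no reduction.

£115,510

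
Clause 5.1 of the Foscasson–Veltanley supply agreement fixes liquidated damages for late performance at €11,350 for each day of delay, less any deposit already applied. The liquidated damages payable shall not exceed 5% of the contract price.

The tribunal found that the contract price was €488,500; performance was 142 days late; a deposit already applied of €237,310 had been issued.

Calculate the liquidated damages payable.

Liquidated damages: €24,425

Per-day damages: 142 × €11,350 = €1,611,700
Less deposit already applied: €1,611,700 − €237,310 = €1,374,390
Cap: 5% of €488,500 = €24,425
Cap at €24,425: €1,374,390 exceeds the cap → €24,425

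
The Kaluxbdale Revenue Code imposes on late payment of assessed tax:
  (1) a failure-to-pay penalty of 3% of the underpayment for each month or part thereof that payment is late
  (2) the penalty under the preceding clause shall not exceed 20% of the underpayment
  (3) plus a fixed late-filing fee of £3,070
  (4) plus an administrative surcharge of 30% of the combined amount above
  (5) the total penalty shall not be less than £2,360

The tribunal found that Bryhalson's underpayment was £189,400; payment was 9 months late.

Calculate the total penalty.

Accrued rate: 3% × 9 = 27%, capped at 20% → 20%
Failure-to-pay penalty: 20% of £189,400 = £37,880
Penalty before surcharge: £37,880 + £3,070 = £40,950
Administrative surcharge: 30% of £40,950 = £12,285
Total penalty: £40,950 + £12,285 = £53,235
Minimum £2,360: £53,235 meets the minimum, no increase.

£53,235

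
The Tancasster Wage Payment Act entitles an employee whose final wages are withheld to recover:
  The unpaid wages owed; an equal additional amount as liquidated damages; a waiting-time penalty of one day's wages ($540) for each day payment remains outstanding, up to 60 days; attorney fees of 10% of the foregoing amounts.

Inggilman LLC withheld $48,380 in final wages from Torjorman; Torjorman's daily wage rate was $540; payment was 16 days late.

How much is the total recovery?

Liquidated damages (equal amount): $48,380
Penalty days: min(16, 60) = 16
Waiting-time penalty: 16 × $540 = $8,640
Subtotal: $48,380 + $48,380 + $8,640 = $105,400
Attorney fees: 10% of $105,400 = $10,540
Total award: $105,400 + $10,540 = $115,940

$115,940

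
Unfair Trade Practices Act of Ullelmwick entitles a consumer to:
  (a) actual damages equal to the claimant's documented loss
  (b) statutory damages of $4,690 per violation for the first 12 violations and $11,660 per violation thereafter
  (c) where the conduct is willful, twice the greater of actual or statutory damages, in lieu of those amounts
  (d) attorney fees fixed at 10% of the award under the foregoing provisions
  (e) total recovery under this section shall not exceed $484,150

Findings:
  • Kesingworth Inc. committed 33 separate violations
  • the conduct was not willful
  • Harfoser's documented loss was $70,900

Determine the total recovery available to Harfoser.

First 12 violations: 12 × $4,690 = $56,280
Remaining violations: (33 − 12) × $11,660 = $244,860
Statutory damages: $56,280 + $244,860 = $301,140
Conduct not willful: the in-lieu enhancement does not apply.
Actual plus statutory damages: $70,900 + $301,140 = $372,040
Attorney fees: 10% of $372,040 = $37,204
Total before cap: $372,040 + $37,204 = $409,244
Cap at $484,150: $409,244 is within the cap, no reduction.

$409,244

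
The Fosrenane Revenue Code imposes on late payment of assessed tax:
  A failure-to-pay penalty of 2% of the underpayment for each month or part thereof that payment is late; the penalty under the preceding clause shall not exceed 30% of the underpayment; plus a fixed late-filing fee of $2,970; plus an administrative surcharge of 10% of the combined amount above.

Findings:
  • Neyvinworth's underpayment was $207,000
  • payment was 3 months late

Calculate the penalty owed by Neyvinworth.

Penalty: $16,929

Accrued rate: 2% × 3 = 6%, capped at 30% → 6%
Failure-to-pay penalty: 6% of $207,000 = $12,420
Penalty before surcharge: $12,420 + $2,970 = $15,390
Administrative surcharge: 10% of $15,390 = $1,539
Total penalty: $15,390 + $1,539 = $16,929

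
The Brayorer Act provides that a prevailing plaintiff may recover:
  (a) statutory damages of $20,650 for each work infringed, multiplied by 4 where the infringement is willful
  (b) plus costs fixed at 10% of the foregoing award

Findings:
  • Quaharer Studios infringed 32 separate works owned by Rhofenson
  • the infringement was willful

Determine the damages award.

Statutory damages: 32 × $20,650 = $660,800
Multiplied by 4: 4 × $660,800 = $2,643,200
Costs: 10% of $2,643,200 = $264,320
Award plus costs: $2,643,200 + $264,320 = $2,907,520

$2,907,520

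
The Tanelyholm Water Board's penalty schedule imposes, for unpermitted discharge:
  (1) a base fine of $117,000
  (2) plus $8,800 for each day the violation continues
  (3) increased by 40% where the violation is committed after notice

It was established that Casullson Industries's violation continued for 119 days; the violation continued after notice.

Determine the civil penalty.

Per-day component: 119 × $8,800 = $1,047,200
Base plus per-day: $117,000 + $1,047,200 = $1,164,200
Enhancement: 40% of $1,164,200 = $465,680
Enhanced fine: $1,164,200 + $465,680 = $1,629,880

Civil penalty: $1,629,880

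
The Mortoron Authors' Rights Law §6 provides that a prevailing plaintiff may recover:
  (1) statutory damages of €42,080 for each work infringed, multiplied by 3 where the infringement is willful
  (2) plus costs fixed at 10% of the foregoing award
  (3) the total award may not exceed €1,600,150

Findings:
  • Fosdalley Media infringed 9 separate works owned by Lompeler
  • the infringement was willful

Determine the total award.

Statutory damages: 9 × €42,080 = €378,720
Trebled: 3 × €378,720 = €1,136,160
Costs: 10% of €1,136,160 = €113,616
Award plus costs: €1,136,160 + €113,616 = €1,249,776
Cap at €1,600,150: €1,249,776 is within the cap, no reduction.

Award: €1,249,776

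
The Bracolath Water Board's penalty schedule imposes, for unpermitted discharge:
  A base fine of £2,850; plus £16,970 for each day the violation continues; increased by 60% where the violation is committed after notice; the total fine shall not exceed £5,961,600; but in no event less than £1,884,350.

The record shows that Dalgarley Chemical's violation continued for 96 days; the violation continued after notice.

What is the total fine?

Per-day component: 96 × £16,970 = £1,629,120
Base plus per-day: £2,850 + £1,629,120 = £1,631,970
Enhancement: 60% of £1,631,970 = £979,182
Enhanced fine: £1,631,970 + £979,182 = £2,611,152
Cap at £5,961,600: £2,611,152 is within the cap, no reduction.
Minimum £1,884,350: £2,611,152 meets the minimum, no increase.

£2,611,152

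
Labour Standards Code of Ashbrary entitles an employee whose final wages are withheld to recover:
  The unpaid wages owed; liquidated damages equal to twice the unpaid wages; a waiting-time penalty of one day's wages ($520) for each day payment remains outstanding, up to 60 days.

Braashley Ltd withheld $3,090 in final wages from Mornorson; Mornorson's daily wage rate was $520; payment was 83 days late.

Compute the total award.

Doubled: 2 × $3,090 = $6,180
Penalty days: min(83, 60) = 60
Waiting-time penalty: 60 × $520 = $31,200
Total award: $3,090 + $6,180 + $31,200 = $40,470

Total award: $40,470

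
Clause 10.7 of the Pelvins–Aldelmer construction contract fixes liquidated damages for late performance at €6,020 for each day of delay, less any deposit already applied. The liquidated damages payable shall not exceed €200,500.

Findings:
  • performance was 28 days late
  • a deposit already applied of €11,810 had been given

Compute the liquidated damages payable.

€156,750

Per-day damages: 28 × €6,020 = €168,560
Less deposit already applied: €168,560 − €11,810 = €156,750
Cap at €200,500: €156,750 is within the cap, no reduction.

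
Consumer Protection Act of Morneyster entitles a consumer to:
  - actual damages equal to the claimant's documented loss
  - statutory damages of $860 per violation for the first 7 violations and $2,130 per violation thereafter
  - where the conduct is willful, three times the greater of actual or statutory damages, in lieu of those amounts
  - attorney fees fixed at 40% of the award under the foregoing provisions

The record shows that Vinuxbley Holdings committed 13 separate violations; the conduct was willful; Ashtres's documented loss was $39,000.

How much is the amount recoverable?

$163,800

First 7 violations: 7 × $860 = $6,020
Remaining violations: (13 − 7) × $2,130 = $12,780
Statutory damages: $6,020 + $12,780 = $18,800
Greater of actual damages ($39,000) or statutory damages ($18,800): $39,000
Trebled: 3 × $39,000 = $117,000
Attorney fees: 40% of $117,000 = $46,800
Total recovery: $117,000 + $46,800 = $163,800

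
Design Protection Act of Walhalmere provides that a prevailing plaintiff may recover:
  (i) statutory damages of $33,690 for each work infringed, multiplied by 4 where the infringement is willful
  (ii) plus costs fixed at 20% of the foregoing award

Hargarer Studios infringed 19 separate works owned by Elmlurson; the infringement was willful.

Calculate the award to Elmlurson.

Statutory damages: 19 × $33,690 = $640,110
Multiplied by 4: 4 × $640,110 = $2,560,440
Costs: 20% of $2,560,440 = $512,088
Award plus costs: $2,560,440 + $512,088 = $3,072,528

$3,072,528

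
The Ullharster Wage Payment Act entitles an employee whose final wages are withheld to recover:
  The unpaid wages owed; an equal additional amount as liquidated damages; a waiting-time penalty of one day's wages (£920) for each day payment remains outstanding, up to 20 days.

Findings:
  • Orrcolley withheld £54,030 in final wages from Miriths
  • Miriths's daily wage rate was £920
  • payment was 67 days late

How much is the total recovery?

Liquidated damages (equal amount): £54,030
Penalty days: min(67, 20) = 20
Waiting-time penalty: 20 × £920 = £18,400
Total award: £54,030 + £54,030 + £18,400 = £126,460

Total award: £126,460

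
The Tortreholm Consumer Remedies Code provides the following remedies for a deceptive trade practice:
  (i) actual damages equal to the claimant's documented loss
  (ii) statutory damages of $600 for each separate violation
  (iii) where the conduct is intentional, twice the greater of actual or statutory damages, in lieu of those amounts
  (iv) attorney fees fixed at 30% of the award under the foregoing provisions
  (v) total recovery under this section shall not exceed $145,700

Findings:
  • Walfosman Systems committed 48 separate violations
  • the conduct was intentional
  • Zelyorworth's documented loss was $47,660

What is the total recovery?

Statutory damages: 48 × $600 = $28,800
Greater of actual damages ($47,660) or statutory damages ($28,800): $47,660
Doubled: 2 × $47,660 = $95,320
Attorney fees: 30% of $95,320 = $28,596
Total before cap: $95,320 + $28,596 = $123,916
Cap at $145,700: $123,916 is within the cap, no reduction.

$123,916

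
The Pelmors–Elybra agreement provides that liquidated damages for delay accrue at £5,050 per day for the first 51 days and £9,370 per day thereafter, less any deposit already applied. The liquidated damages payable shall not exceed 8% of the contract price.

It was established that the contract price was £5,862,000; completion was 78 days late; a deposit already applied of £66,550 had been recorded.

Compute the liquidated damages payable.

£443,990

First 51 days: 51 × £5,050 = £257,550
Remaining days: (78 − 51) × £9,370 = £252,990
Accrued per-day damages: £257,550 + £252,990 = £510,540
Less deposit already applied: £510,540 − £66,550 = £443,990
Cap: 8% of £5,862,000 = £468,960
Cap at £468,960: £443,990 is within the cap, no reduction.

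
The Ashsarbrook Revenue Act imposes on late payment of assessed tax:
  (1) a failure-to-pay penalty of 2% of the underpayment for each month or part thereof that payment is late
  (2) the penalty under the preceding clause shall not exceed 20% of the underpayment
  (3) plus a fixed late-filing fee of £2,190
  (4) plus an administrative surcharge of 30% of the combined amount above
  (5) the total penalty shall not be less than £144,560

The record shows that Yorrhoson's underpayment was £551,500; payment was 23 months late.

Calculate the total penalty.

£146,237

Accrued rate: 2% × 23 = 46%, capped at 20% → 20%
Failure-to-pay penalty: 20% of £551,500 = £110,300
Penalty before surcharge: £110,300 + £2,190 = £112,490
Administrative surcharge: 30% of £112,490 = £33,747
Total penalty: £112,490 + £33,747 = £146,237
Minimum £144,560: £146,237 meets the minimum, no increase.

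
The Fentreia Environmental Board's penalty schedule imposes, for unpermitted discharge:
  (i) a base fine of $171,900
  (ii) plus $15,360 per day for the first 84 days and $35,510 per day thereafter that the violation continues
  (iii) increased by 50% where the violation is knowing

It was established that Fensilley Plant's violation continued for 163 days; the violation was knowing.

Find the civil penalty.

First 84 days: 84 × $15,360 = $1,290,240
Remaining days: (163 − 84) × $35,510 = $2,805,290
Per-day component: $1,290,240 + $2,805,290 = $4,095,530
Base plus per-day: $171,900 + $4,095,530 = $4,267,430
Enhancement: 50% of $4,267,430 = $2,133,715
Enhanced fine: $4,267,430 + $2,133,715 = $6,401,145

$6,401,145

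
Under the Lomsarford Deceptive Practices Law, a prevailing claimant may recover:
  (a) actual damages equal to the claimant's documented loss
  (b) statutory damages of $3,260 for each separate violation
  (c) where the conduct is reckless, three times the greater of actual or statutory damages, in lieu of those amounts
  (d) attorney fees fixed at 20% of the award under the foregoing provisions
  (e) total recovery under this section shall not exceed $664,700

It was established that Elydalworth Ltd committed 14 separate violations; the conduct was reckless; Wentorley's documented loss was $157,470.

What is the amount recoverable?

Statutory damages: 14 × $3,260 = $45,640
Greater of actual damages ($157,470) or statutory damages ($45,640): $157,470
Trebled: 3 × $157,470 = $472,410
Attorney fees: 20% of $472,410 = $94,482
Total before cap: $472,410 + $94,482 = $566,892
Cap at $664,700: $566,892 is within the cap, no reduction.

$566,892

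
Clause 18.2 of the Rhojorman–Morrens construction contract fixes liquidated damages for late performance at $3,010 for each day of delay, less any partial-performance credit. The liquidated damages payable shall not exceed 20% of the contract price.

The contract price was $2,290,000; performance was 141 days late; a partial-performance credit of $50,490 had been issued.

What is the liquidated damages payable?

Per-day damages: 141 × $3,010 = $424,410
Less partial-performance credit: $424,410 − $50,490 = $373,920
Cap: 20% of $2,290,000 = $458,000
Cap at $458,000: $373,920 is within the cap, no reduction.

$373,920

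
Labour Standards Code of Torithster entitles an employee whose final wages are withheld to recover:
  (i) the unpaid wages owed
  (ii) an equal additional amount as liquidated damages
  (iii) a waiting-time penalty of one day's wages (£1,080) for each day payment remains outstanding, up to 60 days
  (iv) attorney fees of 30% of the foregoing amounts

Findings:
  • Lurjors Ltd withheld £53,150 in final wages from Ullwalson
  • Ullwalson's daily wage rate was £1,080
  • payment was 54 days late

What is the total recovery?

Liquidated damages (equal amount): £53,150
Penalty days: min(54, 60) = 54
Waiting-time penalty: 54 × £1,080 = £58,320
Subtotal: £53,150 + £53,150 + £58,320 = £164,620
Attorney fees: 30% of £164,620 = £49,386
Total award: £164,620 + £49,386 = £214,006

£214,006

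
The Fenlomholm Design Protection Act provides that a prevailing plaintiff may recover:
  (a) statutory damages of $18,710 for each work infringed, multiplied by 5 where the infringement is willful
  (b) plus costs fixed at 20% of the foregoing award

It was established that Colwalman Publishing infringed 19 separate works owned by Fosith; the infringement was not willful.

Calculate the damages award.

Statutory damages: 19 × $18,710 = $355,490
Infringement not willful: no ×5 enhancement.
Costs: 20% of $355,490 = $71,098
Award plus costs: $355,490 + $71,098 = $426,588

$426,588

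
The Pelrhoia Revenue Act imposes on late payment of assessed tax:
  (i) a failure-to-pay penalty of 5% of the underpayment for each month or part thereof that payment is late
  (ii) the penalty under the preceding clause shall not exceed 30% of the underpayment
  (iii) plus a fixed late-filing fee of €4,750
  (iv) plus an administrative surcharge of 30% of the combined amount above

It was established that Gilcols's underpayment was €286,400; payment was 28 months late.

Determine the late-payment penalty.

€117,871

Accrued rate: 5% × 28 = 140%, capped at 30% → 30%
Failure-to-pay penalty: 30% of €286,400 = €85,920
Penalty before surcharge: €85,920 + €4,750 = €90,670
Administrative surcharge: 30% of €90,670 = €27,201
Total penalty: €90,670 + €27,201 = €117,871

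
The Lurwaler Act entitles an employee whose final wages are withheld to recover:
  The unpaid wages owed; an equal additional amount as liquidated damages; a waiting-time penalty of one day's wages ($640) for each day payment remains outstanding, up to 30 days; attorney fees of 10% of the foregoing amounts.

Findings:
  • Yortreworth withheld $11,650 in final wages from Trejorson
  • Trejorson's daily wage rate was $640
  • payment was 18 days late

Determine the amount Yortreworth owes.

$38,302

Liquidated damages (equal amount): $11,650
Penalty days: min(18, 30) = 18
Waiting-time penalty: 18 × $640 = $11,520
Subtotal: $11,650 + $11,650 + $11,520 = $34,820
Attorney fees: 10% of $34,820 = $3,482
Total award: $34,820 + $3,482 = $38,302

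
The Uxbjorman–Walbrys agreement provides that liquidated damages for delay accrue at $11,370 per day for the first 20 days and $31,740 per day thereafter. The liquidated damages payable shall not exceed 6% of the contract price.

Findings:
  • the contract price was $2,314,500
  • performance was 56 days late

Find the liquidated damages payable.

$138,870

First 20 days: 20 × $11,370 = $227,400
Remaining days: (56 − 20) × $31,740 = $1,142,640
Accrued per-day damages: $227,400 + $1,142,640 = $1,370,040
Cap: 6% of $2,314,500 = $138,870
Cap at $138,870: $1,370,040 exceeds the cap → $138,870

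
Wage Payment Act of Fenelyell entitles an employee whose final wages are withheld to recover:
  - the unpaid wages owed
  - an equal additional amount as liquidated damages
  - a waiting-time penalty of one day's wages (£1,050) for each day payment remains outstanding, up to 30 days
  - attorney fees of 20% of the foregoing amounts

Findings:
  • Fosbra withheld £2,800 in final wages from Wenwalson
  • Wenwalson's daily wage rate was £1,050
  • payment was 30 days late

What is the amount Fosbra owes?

Liquidated damages (equal amount): £2,800
Penalty days: min(30, 30) = 30
Waiting-time penalty: 30 × £1,050 = £31,500
Subtotal: £2,800 + £2,800 + £31,500 = £37,100
Attorney fees: 20% of £37,100 = £7,420
Total award: £37,100 + £7,420 = £44,520

£44,520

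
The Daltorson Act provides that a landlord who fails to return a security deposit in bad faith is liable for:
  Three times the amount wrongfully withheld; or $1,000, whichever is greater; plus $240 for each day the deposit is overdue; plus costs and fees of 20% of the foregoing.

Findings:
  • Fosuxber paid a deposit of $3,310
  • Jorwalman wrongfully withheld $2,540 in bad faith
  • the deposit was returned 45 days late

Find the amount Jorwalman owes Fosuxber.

$22,104

Trebled: 3 × $2,540 = $7,620
Minimum $1,000: $7,620 meets the minimum, no increase.
Late-return penalty: 45 × $240 = $10,800
Damages plus late penalty: $7,620 + $10,800 = $18,420
Costs and fees: 20% of $18,420 = $3,684
Total recovery: $18,420 + $3,684 = $22,104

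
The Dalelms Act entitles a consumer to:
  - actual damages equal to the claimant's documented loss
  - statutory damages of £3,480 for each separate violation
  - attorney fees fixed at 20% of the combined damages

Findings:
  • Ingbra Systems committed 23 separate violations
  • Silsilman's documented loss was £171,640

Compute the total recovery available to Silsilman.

Statutory damages: 23 × £3,480 = £80,040
Combined damages: £171,640 + £80,040 = £251,680
Attorney fees: 20% of £251,680 = £50,336
Total recovery: £251,680 + £50,336 = £302,016

Total recovery: £302,016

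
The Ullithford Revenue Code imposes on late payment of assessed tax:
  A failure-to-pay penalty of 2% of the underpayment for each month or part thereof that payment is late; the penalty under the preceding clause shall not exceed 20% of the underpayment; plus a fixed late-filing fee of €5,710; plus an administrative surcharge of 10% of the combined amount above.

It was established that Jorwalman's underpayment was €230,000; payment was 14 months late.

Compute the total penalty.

€56,881

Accrued rate: 2% × 14 = 28%, capped at 20% → 20%
Failure-to-pay penalty: 20% of €230,000 = €46,000
Penalty before surcharge: €46,000 + €5,710 = €51,710
Administrative surcharge: 10% of €51,710 = €5,171
Total penalty: €51,710 + €5,171 = €56,881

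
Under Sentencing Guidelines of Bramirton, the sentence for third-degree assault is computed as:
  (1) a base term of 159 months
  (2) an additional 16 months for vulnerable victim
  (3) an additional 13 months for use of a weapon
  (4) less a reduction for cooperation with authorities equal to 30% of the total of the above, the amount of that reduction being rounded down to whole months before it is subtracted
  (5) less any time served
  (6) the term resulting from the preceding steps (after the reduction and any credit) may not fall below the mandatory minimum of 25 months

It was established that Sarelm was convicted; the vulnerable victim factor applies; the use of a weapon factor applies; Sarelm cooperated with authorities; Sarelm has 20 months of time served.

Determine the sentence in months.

Vulnerable victim enhancement: +16 months
Use of a weapon enhancement: +13 months
Adjusted term: 159 months + 16 months + 13 months = 188 months
Cooperation with authorities reduction: 30% of 188 months = 56 months (rounded down)
After reduction: 188 − 56 = 132 months
Less time served: 132 months − 20 months = 112 months
Minimum 25 months: 112 months meets the minimum, no increase.

112 months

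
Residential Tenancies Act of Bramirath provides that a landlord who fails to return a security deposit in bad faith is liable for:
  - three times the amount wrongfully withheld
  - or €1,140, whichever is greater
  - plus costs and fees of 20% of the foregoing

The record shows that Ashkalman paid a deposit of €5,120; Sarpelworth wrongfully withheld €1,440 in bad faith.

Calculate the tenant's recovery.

Trebled: 3 × €1,440 = €4,320
Minimum €1,140: €4,320 meets the minimum, no increase.
Costs and fees: 20% of €4,320 = €864
Total recovery: €4,320 + €864 = €5,184

€5,184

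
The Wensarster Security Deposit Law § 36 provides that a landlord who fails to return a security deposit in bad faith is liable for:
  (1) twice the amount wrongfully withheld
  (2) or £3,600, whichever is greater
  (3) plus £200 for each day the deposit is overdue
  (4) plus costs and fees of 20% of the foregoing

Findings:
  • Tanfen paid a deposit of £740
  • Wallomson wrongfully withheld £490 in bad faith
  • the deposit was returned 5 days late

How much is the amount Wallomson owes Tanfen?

£5,520

Doubled: 2 × £490 = £980
Minimum £3,600: £980 is below the minimum → £3,600
Late-return penalty: 5 × £200 = £1,000
Damages plus late penalty: £3,600 + £1,000 = £4,600
Costs and fees: 20% of £4,600 = £920
Total recovery: £4,600 + £920 = £5,520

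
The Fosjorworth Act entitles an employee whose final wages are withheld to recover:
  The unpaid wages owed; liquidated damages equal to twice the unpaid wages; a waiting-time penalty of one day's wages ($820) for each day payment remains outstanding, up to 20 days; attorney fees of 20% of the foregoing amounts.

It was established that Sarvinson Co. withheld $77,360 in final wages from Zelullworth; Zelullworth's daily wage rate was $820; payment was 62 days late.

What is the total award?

Doubled: 2 × $77,360 = $154,720
Penalty days: min(62, 20) = 20
Waiting-time penalty: 20 × $820 = $16,400
Subtotal: $77,360 + $154,720 + $16,400 = $248,480
Attorney fees: 20% of $248,480 = $49,696
Total award: $248,480 + $49,696 = $298,176

$298,176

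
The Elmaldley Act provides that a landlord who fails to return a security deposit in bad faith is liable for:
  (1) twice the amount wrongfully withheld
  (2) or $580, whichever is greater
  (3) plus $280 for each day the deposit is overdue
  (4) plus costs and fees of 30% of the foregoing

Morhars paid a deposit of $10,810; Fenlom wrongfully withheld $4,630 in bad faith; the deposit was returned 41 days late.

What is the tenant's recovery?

$26,962

Doubled: 2 × $4,630 = $9,260
Minimum $580: $9,260 meets the minimum, no increase.
Late-return penalty: 41 × $280 = $11,480
Damages plus late penalty: $9,260 + $11,480 = $20,740
Costs and fees: 30% of $20,740 = $6,222
Total recovery: $20,740 + $6,222 = $26,962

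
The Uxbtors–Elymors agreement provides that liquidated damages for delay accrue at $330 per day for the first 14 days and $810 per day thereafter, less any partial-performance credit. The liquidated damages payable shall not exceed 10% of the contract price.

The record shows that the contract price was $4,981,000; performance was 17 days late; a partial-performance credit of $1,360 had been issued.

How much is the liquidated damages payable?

First 14 days: 14 × $330 = $4,620
Remaining days: (17 − 14) × $810 = $2,430
Accrued per-day damages: $4,620 + $2,430 = $7,050
Less partial-performance credit: $7,050 − $1,360 = $5,690
Cap: 10% of $4,981,000 = $498,100
Cap at $498,100: $5,690 is within the cap, no reduction.

$5,690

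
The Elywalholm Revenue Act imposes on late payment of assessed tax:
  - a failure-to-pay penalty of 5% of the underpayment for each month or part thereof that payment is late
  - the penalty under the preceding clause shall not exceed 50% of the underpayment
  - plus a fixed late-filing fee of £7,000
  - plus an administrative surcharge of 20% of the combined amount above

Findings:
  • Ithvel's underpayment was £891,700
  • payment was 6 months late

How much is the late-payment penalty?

£329,412

Accrued rate: 5% × 6 = 30%, capped at 50% → 30%
Failure-to-pay penalty: 30% of £891,700 = £267,510
Penalty before surcharge: £267,510 + £7,000 = £274,510
Administrative surcharge: 20% of £274,510 = £54,902
Total penalty: £274,510 + £54,902 = £329,412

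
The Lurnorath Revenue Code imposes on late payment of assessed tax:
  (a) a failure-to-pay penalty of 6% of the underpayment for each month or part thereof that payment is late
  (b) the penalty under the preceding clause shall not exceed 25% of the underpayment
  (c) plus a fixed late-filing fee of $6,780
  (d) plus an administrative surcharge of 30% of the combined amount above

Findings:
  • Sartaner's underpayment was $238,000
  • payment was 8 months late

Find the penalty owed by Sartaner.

$86,164

Accrued rate: 6% × 8 = 48%, capped at 25% → 25%
Failure-to-pay penalty: 25% of $238,000 = $59,500
Penalty before surcharge: $59,500 + $6,780 = $66,280
Administrative surcharge: 30% of $66,280 = $19,884
Total penalty: $66,280 + $19,884 = $86,164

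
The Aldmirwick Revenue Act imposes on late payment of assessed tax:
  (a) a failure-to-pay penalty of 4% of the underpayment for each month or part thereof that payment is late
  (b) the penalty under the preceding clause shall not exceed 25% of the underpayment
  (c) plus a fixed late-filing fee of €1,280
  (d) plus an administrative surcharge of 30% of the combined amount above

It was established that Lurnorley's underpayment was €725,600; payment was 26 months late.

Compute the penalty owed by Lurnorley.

€237,484

Accrued rate: 4% × 26 = 104%, capped at 25% → 25%
Failure-to-pay penalty: 25% of €725,600 = €181,400
Penalty before surcharge: €181,400 + €1,280 = €182,680
Administrative surcharge: 30% of €182,680 = €54,804
Total penalty: €182,680 + €54,804 = €237,484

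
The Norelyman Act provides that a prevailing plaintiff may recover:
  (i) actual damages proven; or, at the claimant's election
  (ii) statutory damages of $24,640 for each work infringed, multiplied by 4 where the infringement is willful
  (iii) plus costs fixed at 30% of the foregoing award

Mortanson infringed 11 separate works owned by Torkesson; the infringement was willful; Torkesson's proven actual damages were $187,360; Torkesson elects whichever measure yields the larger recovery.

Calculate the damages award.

Statutory damages: 11 × $24,640 = $271,040
Multiplied by 4: 4 × $271,040 = $1,084,160
Greater of actual damages ($187,360) or enhanced statutory damages ($1,084,160): $1,084,160
Costs: 30% of $1,084,160 = $325,248
Award plus costs: $1,084,160 + $325,248 = $1,409,408

$1,409,408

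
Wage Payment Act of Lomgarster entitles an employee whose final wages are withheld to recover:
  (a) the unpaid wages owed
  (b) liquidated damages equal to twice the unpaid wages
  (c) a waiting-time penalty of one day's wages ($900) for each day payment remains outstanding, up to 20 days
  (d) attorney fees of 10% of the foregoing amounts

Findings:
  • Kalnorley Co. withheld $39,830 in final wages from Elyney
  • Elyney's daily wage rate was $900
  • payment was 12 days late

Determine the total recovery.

Doubled: 2 × $39,830 = $79,660
Penalty days: min(12, 20) = 12
Waiting-time penalty: 12 × $900 = $10,800
Subtotal: $39,830 + $79,660 + $10,800 = $130,290
Attorney fees: 10% of $130,290 = $13,029
Total award: $130,290 + $13,029 = $143,319

$143,319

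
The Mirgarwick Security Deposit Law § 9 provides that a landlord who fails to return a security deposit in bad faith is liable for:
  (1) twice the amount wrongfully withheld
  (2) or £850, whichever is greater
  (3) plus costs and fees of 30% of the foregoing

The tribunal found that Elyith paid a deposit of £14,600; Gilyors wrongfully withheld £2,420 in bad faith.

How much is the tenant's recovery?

Recovery: £6,292

Doubled: 2 × £2,420 = £4,840
Minimum £850: £4,840 meets the minimum, no increase.
Costs and fees: 30% of £4,840 = £1,452
Total recovery: £4,840 + £1,452 = £6,292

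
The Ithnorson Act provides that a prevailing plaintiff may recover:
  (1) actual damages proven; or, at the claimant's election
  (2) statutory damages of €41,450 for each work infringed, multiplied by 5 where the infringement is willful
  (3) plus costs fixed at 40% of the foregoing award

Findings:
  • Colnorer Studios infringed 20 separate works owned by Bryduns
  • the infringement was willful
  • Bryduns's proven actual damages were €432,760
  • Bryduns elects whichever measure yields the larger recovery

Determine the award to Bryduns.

Award: €5,803,000

Statutory damages: 20 × €41,450 = €829,000
Multiplied by 5: 5 × €829,000 = €4,145,000
Greater of actual damages (€432,760) or enhanced statutory damages (€4,145,000): €4,145,000
Costs: 40% of €4,145,000 = €1,658,000
Award plus costs: €4,145,000 + €1,658,000 = €5,803,000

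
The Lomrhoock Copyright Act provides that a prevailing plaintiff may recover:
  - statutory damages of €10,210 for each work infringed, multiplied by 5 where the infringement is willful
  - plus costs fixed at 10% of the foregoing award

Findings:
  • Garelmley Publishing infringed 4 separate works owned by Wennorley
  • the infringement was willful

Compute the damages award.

Statutory damages: 4 × €10,210 = €40,840
Multiplied by 5: 5 × €40,840 = €204,200
Costs: 10% of €204,200 = €20,420
Award plus costs: €204,200 + €20,420 = €224,620

€224,620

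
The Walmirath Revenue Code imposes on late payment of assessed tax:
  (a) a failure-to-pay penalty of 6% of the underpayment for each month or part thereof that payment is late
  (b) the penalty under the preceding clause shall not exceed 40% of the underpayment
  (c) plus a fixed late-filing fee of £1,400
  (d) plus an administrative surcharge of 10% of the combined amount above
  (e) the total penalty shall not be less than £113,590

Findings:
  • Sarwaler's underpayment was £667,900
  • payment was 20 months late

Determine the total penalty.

Accrued rate: 6% × 20 = 120%, capped at 40% → 40%
Failure-to-pay penalty: 40% of £667,900 = £267,160
Penalty before surcharge: £267,160 + £1,400 = £268,560
Administrative surcharge: 10% of £268,560 = £26,856
Total penalty: £268,560 + £26,856 = £295,416
Minimum £113,590: £295,416 meets the minimum, no increase.

£295,416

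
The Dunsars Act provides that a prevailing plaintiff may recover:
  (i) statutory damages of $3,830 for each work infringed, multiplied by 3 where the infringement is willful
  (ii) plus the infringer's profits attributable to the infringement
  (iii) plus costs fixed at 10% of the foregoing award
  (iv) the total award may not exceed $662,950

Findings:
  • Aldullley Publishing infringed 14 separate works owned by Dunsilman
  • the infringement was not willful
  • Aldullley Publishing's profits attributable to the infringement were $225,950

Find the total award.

Statutory damages: 14 × $3,830 = $53,620
Infringement not willful: no ×3 enhancement.
Combined award: $53,620 + $225,950 = $279,570
Costs: 10% of $279,570 = $27,957
Award plus costs: $279,570 + $27,957 = $307,527
Cap at $662,950: $307,527 is within the cap, no reduction.

$307,527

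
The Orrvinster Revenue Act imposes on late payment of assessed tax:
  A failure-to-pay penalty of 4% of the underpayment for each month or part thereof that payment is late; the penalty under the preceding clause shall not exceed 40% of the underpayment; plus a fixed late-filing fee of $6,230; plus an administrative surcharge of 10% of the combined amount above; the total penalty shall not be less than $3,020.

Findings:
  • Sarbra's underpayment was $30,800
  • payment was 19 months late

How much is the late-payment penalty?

$20,405

Accrued rate: 4% × 19 = 76%, capped at 40% → 40%
Failure-to-pay penalty: 40% of $30,800 = $12,320
Penalty before surcharge: $12,320 + $6,230 = $18,550
Administrative surcharge: 10% of $18,550 = $1,855
Total penalty: $18,550 + $1,855 = $20,405
Minimum $3,020: $20,405 meets the minimum, no increase.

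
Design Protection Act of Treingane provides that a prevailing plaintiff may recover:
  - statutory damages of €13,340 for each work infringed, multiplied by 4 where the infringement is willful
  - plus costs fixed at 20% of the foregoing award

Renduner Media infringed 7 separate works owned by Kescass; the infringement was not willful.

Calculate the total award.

€112,056

Statutory damages: 7 × €13,340 = €93,380
Infringement not willful: no ×4 enhancement.
Costs: 20% of €93,380 = €18,676
Award plus costs: €93,380 + €18,676 = €112,056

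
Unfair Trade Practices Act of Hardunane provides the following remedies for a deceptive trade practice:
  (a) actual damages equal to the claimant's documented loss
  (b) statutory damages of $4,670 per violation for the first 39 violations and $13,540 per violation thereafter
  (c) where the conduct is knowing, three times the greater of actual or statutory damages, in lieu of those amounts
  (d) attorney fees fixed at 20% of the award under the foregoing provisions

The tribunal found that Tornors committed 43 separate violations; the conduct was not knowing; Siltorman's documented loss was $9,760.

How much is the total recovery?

$295,260

First 39 violations: 39 × $4,670 = $182,130
Remaining violations: (43 − 39) × $13,540 = $54,160
Statutory damages: $182,130 + $54,160 = $236,290
Conduct not knowing: the in-lieu enhancement does not apply.
Actual plus statutory damages: $9,760 + $236,290 = $246,050
Attorney fees: 20% of $246,050 = $49,210
Total recovery: $246,050 + $49,210 = $295,260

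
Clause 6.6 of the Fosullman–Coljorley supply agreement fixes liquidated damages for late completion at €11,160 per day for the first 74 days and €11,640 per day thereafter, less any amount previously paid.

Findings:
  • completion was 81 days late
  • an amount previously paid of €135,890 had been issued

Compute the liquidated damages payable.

€771,430

First 74 days: 74 × €11,160 = €825,840
Remaining days: (81 − 74) × €11,640 = €81,480
Accrued per-day damages: €825,840 + €81,480 = €907,320
Less amount previously paid: €907,320 − €135,890 = €771,430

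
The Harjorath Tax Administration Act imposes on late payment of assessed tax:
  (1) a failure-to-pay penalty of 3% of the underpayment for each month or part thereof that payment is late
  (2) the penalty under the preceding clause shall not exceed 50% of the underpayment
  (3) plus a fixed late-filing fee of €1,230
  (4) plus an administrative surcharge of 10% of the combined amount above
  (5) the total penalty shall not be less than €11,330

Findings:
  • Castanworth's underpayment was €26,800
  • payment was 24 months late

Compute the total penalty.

€16,093

Accrued rate: 3% × 24 = 72%, capped at 50% → 50%
Failure-to-pay penalty: 50% of €26,800 = €13,400
Penalty before surcharge: €13,400 + €1,230 = €14,630
Administrative surcharge: 10% of €14,630 = €1,463
Total penalty: €14,630 + €1,463 = €16,093
Minimum €11,330: €16,093 meets the minimum, no increase.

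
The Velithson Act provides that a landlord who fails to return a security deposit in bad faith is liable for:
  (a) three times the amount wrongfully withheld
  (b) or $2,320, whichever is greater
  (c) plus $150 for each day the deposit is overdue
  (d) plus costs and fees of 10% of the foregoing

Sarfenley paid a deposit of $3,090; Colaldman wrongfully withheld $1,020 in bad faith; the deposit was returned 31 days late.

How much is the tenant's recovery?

$8,481

Trebled: 3 × $1,020 = $3,060
Minimum $2,320: $3,060 meets the minimum, no increase.
Late-return penalty: 31 × $150 = $4,650
Damages plus late penalty: $3,060 + $4,650 = $7,710
Costs and fees: 10% of $7,710 = $771
Total recovery: $7,710 + $771 = $8,481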